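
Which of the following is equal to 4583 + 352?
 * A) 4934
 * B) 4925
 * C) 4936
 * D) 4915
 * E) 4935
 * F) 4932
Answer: E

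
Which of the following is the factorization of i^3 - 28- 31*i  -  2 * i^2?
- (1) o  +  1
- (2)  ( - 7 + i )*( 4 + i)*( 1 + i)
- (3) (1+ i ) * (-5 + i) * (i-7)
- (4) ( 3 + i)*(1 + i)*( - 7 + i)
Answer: 2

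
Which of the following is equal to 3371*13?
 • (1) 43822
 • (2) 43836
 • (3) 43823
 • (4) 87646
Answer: 3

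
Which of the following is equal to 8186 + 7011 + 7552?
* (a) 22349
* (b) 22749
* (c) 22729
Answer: b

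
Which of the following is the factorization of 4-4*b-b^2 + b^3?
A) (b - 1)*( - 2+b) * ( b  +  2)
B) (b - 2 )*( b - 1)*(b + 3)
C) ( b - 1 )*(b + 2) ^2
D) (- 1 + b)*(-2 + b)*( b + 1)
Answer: A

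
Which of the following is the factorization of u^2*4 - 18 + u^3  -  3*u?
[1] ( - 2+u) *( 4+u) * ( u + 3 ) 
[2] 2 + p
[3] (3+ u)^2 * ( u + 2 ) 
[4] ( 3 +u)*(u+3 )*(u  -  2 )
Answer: 4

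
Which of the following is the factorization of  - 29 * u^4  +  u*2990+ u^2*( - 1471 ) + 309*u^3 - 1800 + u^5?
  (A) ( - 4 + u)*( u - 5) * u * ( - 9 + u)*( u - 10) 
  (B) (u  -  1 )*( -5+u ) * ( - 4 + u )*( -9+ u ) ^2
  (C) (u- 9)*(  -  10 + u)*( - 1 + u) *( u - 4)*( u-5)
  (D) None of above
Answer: C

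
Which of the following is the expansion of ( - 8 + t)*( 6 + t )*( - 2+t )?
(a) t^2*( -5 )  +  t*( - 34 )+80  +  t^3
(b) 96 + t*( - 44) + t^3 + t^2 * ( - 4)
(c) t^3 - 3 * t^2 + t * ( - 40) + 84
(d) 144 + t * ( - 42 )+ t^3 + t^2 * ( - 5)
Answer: b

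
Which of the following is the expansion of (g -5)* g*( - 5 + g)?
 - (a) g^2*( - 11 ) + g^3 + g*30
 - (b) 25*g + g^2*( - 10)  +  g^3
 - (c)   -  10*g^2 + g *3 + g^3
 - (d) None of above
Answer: b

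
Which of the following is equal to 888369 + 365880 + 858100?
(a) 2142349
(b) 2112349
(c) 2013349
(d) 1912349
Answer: b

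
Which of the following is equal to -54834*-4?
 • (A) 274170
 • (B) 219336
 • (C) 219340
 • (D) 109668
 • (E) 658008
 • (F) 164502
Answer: B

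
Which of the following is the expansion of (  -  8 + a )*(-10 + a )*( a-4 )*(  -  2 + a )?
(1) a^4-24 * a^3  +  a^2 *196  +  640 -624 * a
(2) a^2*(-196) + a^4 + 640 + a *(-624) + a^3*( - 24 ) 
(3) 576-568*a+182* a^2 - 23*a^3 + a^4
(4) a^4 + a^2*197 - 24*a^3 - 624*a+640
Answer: 1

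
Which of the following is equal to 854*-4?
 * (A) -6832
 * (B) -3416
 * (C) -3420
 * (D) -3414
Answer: B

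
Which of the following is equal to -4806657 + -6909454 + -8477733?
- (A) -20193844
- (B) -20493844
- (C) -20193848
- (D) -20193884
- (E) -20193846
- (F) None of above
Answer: A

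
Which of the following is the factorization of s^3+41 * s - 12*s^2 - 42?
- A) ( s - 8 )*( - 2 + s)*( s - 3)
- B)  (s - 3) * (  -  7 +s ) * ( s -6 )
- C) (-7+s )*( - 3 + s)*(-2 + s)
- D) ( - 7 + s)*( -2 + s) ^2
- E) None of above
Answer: C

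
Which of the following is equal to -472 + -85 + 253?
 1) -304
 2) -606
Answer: 1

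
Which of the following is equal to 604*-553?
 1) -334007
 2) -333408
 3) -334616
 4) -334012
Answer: 4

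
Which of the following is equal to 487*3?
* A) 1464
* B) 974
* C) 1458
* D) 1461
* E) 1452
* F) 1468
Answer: D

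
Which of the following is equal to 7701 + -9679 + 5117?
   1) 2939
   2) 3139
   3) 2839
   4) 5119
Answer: 2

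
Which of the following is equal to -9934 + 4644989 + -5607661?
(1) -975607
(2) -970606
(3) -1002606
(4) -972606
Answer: 4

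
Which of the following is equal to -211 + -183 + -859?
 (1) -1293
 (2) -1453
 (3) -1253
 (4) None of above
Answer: 3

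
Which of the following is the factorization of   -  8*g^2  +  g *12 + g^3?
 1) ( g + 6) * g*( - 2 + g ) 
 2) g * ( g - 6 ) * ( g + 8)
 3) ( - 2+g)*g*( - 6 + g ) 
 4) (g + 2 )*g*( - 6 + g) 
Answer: 3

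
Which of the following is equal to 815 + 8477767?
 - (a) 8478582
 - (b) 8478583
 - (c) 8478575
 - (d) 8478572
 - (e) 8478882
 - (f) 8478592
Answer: a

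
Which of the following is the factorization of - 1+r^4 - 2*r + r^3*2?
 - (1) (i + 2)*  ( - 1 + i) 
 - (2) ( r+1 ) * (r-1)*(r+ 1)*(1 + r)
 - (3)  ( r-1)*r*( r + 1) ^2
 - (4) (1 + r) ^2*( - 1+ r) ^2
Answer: 2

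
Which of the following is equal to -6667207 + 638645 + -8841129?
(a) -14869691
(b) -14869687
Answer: a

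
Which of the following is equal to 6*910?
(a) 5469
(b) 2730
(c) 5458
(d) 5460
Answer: d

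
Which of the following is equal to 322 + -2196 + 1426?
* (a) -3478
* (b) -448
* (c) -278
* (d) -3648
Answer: b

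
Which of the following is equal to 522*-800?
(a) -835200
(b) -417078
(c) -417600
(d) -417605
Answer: c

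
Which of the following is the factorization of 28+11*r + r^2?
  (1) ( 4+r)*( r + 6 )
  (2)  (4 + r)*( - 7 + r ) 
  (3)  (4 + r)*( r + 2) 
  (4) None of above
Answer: 4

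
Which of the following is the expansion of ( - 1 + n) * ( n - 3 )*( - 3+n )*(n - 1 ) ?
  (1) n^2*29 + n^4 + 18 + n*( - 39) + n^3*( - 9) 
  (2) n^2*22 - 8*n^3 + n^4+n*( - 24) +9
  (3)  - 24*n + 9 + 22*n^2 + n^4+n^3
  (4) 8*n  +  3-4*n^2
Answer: 2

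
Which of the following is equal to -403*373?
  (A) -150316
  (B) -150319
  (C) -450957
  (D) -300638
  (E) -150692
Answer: B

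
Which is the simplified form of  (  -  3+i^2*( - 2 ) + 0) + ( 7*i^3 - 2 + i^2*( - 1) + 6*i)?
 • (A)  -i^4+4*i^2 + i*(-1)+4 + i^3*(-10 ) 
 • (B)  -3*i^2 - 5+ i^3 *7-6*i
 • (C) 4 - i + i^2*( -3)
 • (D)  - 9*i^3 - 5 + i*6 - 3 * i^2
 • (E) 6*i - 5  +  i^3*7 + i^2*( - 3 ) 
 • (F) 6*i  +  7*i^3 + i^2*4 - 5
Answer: E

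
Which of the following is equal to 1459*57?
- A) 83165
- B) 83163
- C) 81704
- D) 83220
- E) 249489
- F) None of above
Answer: B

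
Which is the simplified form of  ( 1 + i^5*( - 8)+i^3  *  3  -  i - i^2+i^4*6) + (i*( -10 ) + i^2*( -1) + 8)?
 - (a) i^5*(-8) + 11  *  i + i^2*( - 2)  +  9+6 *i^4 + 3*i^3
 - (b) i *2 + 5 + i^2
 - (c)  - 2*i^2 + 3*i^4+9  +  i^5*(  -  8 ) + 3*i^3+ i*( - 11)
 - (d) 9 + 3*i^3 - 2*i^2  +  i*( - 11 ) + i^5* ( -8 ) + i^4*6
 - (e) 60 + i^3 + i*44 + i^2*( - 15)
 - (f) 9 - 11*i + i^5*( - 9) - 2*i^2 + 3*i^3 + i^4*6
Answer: d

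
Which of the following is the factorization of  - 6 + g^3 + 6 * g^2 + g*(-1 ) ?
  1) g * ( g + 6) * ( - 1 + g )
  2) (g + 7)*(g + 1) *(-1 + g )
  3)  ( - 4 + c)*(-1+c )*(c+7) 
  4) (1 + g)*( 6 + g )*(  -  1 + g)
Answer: 4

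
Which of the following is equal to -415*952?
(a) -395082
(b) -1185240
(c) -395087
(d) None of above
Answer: d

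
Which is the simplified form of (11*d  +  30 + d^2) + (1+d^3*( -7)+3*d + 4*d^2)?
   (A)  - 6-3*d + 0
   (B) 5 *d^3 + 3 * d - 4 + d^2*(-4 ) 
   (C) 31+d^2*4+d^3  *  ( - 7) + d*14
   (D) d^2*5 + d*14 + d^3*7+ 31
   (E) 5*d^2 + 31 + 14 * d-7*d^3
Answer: E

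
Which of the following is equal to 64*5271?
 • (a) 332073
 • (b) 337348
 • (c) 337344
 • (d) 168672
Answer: c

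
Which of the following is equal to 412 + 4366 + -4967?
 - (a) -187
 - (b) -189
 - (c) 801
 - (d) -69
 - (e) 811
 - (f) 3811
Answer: b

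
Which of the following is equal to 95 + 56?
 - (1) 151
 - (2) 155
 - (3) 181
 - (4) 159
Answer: 1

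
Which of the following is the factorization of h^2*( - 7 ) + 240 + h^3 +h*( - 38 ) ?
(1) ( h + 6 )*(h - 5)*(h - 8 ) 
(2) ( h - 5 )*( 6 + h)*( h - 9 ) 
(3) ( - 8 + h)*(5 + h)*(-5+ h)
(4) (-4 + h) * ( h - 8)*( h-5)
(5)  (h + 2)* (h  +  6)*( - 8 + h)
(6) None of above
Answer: 1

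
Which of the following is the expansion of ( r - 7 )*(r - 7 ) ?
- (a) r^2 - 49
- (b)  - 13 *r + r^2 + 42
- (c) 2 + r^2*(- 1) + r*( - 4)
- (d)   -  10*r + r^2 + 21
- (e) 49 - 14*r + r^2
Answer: e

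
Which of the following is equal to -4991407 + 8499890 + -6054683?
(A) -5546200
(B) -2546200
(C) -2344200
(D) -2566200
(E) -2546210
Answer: B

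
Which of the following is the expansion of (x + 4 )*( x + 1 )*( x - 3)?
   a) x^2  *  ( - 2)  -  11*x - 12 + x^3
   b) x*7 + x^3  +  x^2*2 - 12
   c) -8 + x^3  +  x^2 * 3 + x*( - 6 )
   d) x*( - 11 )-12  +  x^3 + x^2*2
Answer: d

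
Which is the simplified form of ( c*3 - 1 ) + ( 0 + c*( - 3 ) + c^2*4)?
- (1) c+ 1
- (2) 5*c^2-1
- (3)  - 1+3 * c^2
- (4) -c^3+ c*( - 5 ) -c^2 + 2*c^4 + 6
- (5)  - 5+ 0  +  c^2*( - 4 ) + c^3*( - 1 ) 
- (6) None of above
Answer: 6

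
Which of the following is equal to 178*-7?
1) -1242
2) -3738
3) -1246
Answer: 3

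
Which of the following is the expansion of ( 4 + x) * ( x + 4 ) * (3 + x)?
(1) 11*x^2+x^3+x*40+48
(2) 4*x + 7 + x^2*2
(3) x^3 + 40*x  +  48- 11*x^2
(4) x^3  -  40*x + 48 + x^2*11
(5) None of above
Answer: 1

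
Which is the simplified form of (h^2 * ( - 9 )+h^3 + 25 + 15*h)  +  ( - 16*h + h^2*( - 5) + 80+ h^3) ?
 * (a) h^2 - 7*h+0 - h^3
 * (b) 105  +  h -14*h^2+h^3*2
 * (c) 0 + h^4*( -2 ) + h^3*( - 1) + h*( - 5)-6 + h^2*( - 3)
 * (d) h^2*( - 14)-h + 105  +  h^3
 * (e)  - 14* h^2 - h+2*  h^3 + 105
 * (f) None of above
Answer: e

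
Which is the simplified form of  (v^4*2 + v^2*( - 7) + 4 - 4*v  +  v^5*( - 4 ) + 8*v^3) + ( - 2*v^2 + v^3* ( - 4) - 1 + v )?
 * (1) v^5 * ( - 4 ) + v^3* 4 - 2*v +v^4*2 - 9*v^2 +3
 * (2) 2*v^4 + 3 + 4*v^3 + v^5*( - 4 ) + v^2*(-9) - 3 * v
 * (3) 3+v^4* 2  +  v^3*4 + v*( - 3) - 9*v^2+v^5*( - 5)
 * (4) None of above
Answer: 2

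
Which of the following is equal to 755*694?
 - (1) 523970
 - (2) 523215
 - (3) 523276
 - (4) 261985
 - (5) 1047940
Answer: 1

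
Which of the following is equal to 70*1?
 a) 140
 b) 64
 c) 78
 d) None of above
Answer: d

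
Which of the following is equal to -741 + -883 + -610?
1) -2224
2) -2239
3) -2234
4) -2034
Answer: 3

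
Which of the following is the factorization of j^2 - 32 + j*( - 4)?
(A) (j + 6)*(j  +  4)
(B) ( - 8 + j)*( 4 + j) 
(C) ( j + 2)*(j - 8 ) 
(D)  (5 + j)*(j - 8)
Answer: B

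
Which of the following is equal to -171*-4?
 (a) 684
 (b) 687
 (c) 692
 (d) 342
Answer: a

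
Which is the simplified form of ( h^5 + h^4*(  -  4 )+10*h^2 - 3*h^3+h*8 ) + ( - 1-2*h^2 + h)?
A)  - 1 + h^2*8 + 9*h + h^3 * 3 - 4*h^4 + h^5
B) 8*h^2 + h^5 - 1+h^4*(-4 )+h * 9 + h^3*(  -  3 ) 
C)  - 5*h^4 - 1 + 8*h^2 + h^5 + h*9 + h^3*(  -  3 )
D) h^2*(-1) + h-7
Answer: B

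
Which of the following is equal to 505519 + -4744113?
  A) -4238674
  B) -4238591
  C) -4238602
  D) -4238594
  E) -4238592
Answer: D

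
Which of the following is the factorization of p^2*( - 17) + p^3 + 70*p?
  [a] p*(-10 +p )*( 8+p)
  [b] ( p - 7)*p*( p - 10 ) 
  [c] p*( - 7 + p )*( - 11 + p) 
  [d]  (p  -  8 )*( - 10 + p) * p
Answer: b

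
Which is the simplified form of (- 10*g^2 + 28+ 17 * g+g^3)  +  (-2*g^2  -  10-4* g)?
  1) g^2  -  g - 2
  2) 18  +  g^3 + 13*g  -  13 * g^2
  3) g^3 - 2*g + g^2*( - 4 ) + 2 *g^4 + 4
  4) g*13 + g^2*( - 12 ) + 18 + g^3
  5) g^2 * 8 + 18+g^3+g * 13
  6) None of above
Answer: 4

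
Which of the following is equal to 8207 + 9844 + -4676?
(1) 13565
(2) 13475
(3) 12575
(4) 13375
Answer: 4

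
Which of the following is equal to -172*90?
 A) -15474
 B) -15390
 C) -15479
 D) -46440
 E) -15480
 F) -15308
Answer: E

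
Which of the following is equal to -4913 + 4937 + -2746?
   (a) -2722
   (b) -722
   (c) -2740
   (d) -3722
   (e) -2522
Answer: a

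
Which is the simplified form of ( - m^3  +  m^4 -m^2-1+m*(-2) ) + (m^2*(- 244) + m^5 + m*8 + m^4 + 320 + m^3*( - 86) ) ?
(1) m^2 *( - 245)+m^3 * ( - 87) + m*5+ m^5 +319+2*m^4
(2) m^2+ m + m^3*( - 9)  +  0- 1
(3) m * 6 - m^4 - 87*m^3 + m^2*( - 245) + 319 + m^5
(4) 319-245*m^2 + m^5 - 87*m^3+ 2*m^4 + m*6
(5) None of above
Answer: 4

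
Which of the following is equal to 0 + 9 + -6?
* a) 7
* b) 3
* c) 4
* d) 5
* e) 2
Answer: b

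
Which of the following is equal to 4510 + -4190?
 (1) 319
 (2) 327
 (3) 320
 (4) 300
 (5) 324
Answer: 3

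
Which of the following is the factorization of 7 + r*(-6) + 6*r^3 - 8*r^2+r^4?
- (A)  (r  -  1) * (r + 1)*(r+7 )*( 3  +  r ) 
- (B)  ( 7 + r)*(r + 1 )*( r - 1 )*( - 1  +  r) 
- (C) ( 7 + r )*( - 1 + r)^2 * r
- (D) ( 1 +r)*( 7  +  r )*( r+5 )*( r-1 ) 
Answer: B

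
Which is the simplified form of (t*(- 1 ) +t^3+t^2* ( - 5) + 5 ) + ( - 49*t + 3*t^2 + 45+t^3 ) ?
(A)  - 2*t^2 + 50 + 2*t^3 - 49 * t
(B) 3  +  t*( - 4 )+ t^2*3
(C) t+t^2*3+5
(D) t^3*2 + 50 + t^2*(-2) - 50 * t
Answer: D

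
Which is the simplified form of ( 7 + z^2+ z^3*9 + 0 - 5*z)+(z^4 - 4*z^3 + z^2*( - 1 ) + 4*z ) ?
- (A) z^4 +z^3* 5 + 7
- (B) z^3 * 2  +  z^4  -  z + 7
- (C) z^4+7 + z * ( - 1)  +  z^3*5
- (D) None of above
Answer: C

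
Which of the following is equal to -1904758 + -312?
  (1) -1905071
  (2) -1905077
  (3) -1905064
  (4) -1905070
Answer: 4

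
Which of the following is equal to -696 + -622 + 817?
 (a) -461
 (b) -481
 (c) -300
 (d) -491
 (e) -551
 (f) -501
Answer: f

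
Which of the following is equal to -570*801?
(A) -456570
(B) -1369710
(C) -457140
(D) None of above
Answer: A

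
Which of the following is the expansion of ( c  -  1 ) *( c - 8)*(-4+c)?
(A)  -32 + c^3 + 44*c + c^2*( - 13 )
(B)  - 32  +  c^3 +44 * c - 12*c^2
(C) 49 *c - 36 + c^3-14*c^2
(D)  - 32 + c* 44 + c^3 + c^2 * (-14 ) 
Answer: A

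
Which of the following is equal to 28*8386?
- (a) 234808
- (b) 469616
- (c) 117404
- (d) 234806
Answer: a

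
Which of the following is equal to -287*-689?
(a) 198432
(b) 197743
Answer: b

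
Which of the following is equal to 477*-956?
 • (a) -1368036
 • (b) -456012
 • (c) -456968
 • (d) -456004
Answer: b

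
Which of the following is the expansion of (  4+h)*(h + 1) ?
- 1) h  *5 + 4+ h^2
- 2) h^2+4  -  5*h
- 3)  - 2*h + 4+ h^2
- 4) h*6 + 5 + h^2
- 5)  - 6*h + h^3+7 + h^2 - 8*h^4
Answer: 1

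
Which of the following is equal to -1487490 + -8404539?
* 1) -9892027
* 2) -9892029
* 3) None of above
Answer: 2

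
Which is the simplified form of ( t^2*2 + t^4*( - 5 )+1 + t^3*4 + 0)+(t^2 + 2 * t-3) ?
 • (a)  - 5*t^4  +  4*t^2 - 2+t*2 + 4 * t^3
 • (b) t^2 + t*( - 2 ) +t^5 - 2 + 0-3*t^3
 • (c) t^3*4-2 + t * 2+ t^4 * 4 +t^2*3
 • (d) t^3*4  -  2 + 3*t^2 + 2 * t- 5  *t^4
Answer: d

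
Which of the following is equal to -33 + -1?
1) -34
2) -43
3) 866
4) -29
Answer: 1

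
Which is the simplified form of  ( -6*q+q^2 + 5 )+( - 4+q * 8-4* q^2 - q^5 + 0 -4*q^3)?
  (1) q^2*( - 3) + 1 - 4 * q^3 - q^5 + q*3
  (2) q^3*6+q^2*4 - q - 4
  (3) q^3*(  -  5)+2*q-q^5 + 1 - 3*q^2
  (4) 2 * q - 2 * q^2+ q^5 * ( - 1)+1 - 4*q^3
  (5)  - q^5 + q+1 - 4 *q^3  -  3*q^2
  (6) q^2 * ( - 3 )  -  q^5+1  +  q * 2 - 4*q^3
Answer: 6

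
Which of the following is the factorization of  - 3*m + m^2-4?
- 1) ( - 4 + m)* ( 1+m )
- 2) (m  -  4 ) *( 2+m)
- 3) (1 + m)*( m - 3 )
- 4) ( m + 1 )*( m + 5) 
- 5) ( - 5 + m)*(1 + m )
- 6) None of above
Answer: 1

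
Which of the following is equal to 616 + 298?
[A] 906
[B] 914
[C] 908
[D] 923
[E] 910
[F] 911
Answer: B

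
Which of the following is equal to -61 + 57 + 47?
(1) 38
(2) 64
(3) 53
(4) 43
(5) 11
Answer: 4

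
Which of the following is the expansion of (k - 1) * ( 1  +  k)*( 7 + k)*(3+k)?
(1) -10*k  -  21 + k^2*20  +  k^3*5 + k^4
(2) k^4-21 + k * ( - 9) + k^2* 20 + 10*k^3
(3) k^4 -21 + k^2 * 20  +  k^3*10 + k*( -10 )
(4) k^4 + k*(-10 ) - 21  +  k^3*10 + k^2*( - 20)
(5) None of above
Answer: 3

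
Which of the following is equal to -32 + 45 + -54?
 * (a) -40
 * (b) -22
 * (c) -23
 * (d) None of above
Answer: d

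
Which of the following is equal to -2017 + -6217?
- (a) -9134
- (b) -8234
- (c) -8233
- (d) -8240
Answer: b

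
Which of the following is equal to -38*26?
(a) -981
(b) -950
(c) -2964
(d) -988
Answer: d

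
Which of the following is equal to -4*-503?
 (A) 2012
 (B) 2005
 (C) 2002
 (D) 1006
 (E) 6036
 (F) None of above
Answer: A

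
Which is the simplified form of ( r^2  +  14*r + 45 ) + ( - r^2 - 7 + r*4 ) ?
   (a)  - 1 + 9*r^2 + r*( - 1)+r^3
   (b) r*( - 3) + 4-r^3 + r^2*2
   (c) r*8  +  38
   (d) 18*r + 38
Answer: d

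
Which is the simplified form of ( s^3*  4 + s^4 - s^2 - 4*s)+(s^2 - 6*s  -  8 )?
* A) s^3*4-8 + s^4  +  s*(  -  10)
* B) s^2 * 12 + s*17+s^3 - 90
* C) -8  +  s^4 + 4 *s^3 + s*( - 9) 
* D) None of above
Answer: A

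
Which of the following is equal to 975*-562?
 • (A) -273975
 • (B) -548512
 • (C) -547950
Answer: C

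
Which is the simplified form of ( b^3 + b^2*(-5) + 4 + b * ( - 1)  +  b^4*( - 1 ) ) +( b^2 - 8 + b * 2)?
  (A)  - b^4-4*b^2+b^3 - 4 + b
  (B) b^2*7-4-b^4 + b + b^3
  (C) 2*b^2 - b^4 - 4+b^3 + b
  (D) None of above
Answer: A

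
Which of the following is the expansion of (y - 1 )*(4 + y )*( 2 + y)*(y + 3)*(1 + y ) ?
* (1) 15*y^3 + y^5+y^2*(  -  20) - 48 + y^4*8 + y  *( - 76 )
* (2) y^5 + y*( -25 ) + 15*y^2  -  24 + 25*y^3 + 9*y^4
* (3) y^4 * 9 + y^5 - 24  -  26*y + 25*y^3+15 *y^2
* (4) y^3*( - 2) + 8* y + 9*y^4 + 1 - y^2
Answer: 3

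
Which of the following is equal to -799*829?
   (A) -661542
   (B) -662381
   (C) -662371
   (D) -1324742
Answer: C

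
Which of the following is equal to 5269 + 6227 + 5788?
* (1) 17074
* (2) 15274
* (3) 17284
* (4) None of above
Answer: 3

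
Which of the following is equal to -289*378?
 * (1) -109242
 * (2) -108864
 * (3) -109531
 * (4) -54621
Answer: 1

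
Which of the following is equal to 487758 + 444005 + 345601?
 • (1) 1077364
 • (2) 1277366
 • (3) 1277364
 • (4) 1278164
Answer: 3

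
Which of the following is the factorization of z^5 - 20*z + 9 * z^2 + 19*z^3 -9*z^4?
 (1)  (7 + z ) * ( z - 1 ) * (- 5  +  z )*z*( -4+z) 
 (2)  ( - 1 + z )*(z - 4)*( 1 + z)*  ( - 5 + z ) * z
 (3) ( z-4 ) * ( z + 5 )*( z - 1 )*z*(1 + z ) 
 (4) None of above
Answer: 2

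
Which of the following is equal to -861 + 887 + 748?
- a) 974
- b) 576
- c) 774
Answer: c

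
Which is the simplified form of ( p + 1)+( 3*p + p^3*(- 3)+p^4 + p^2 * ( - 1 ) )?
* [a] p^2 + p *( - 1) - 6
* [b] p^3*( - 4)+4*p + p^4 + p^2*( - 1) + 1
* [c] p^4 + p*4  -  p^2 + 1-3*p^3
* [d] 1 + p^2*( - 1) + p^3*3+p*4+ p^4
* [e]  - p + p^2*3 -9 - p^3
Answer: c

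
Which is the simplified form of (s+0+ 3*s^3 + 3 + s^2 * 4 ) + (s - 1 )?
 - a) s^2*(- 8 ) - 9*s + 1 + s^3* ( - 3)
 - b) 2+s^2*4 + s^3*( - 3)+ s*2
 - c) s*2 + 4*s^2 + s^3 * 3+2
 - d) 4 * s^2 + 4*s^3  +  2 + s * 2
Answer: c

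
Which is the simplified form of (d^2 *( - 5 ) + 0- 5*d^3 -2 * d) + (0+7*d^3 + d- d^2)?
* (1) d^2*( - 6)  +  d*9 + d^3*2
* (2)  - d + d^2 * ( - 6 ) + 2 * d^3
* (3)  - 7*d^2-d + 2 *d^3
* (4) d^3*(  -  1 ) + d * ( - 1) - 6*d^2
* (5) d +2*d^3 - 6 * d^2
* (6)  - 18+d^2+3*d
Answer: 2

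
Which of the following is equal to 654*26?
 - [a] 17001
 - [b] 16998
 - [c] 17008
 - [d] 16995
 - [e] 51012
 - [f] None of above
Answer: f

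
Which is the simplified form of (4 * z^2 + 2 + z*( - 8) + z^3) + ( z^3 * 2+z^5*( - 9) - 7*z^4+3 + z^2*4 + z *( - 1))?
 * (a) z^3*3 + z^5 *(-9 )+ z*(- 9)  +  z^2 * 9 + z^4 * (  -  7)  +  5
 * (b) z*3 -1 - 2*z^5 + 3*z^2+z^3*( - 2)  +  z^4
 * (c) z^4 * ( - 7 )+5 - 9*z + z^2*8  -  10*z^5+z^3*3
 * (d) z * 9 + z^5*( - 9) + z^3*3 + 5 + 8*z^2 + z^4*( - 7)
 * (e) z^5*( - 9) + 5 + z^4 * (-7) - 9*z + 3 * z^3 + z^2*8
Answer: e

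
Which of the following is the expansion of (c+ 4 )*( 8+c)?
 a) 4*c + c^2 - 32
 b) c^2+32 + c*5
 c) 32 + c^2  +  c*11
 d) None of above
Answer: d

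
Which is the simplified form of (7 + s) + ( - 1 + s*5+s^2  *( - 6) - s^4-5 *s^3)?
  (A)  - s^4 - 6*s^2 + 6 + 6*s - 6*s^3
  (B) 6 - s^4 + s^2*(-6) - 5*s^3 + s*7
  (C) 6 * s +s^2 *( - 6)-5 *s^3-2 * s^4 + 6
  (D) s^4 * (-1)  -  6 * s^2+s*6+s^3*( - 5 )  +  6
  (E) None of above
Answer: D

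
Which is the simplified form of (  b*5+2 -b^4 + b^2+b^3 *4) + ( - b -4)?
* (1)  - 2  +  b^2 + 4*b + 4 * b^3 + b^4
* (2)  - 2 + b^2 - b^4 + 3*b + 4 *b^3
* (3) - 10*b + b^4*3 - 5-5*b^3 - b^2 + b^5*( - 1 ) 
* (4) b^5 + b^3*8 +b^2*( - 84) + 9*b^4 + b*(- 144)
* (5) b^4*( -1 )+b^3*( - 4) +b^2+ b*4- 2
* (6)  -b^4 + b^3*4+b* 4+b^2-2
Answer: 6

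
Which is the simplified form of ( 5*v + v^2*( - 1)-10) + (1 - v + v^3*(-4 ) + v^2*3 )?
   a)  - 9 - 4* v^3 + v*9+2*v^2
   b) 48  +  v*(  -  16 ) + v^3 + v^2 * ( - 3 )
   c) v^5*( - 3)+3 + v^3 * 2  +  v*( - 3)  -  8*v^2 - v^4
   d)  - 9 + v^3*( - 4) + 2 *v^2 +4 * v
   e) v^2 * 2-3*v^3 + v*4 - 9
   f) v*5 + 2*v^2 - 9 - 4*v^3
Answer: d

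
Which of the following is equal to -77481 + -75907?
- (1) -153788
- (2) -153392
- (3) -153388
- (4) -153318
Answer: 3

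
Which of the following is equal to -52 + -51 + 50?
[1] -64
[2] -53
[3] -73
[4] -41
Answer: 2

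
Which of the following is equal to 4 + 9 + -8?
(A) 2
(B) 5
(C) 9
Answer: B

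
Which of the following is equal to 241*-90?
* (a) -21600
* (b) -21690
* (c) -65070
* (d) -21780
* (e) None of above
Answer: b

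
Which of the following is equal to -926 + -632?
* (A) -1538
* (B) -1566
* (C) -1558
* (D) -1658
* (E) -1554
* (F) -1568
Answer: C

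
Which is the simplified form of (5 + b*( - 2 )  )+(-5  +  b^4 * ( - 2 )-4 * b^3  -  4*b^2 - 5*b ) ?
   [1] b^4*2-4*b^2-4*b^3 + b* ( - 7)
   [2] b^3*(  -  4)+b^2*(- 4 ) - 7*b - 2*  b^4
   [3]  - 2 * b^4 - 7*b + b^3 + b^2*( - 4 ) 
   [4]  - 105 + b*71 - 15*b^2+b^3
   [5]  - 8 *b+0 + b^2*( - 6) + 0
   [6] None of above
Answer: 2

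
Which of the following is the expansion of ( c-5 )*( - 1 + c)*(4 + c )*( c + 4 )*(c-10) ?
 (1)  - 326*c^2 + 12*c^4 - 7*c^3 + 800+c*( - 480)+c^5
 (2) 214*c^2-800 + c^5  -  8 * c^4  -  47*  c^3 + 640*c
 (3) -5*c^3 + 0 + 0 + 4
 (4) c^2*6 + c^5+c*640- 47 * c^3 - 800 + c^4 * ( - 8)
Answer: 2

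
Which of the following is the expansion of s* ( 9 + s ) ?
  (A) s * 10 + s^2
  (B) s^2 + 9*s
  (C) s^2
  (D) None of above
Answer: B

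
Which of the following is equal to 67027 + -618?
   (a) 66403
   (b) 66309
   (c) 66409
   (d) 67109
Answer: c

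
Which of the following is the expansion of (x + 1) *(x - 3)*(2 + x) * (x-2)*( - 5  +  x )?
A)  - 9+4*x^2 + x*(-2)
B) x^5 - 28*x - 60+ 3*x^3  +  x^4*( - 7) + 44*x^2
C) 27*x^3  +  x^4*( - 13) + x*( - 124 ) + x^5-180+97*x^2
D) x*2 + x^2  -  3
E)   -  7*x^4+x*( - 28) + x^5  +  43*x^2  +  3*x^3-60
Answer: E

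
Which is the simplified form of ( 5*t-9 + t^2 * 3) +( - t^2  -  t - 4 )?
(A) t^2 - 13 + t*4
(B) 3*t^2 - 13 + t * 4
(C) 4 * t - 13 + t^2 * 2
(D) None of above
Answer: C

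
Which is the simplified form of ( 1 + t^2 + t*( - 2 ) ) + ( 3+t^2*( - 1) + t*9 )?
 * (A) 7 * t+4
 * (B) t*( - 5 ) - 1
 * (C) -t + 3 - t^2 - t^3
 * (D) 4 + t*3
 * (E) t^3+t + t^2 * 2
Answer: A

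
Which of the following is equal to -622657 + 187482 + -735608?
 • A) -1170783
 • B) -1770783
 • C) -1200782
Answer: A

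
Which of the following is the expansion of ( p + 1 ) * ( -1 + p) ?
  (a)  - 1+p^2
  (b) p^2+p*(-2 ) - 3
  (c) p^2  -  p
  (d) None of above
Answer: a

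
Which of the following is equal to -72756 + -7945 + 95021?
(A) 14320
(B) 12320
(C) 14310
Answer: A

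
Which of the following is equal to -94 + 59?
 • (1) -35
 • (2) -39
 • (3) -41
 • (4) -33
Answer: 1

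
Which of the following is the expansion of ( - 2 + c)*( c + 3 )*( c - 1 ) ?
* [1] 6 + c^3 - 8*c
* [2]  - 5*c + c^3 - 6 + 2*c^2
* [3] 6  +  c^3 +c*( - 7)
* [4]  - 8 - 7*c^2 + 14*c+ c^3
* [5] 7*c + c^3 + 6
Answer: 3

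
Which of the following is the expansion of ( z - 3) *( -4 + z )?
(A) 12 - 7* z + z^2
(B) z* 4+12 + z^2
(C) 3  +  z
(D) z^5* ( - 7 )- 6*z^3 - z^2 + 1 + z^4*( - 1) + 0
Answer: A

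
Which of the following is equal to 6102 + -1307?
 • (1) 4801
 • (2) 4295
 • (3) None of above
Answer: 3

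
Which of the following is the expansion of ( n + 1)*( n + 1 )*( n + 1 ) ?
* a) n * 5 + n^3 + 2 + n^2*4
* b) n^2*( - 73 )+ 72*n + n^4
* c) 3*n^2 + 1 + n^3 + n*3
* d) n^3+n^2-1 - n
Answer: c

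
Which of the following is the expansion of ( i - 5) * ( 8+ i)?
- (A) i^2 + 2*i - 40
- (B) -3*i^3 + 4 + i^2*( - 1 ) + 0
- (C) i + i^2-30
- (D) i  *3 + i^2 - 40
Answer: D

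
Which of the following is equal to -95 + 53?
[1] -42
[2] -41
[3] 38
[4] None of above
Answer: 1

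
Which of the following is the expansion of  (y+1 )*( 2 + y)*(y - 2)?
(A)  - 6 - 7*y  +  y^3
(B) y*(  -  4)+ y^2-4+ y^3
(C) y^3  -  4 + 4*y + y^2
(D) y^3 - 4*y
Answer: B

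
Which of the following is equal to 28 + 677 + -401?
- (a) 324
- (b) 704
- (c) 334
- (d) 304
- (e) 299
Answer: d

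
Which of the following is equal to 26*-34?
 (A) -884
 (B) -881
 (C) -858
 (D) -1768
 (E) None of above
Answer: A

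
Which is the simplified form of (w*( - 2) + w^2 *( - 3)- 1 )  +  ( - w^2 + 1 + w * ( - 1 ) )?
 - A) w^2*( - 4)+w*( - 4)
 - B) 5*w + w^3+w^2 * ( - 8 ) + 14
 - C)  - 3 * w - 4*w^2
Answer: C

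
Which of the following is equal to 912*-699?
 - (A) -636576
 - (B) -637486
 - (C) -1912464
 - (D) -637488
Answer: D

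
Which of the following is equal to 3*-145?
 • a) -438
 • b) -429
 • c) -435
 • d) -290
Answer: c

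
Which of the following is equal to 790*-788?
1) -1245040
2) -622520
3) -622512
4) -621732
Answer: 2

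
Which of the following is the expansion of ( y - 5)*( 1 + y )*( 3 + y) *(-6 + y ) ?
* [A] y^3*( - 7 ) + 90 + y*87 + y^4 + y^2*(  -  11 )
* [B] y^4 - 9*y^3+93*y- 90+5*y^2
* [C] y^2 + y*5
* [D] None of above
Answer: A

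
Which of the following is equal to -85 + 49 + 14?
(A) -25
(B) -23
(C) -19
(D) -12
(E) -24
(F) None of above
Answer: F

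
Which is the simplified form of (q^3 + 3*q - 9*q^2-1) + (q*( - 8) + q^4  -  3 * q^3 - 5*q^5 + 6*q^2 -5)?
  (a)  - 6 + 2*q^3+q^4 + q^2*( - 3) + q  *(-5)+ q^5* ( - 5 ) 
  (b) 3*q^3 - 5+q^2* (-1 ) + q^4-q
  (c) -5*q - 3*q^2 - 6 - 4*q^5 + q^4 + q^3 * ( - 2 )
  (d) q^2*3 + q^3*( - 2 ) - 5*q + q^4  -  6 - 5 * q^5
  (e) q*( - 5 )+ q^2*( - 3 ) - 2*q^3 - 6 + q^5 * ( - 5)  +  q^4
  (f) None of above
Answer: e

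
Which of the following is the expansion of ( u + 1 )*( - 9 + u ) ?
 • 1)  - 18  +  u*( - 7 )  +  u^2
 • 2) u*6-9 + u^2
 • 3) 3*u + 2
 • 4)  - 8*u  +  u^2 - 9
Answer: 4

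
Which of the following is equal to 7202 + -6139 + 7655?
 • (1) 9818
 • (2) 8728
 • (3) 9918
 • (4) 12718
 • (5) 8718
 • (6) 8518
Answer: 5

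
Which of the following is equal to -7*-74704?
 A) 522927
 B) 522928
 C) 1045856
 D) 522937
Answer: B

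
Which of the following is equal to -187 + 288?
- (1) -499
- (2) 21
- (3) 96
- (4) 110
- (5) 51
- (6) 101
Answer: 6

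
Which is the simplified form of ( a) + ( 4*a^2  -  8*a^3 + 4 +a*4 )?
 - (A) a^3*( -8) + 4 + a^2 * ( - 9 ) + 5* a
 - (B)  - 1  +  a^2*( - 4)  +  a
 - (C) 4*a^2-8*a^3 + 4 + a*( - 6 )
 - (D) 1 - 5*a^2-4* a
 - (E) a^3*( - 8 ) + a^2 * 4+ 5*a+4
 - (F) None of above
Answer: E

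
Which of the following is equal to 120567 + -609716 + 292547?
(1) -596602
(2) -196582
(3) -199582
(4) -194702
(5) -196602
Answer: 5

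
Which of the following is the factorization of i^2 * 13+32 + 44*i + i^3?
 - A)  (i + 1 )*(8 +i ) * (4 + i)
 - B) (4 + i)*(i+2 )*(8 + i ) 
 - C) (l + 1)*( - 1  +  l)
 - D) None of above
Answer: A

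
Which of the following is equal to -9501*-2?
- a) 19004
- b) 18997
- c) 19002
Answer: c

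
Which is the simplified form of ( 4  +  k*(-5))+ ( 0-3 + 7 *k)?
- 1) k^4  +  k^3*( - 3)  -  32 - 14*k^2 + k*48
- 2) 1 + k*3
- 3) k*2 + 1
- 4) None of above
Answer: 3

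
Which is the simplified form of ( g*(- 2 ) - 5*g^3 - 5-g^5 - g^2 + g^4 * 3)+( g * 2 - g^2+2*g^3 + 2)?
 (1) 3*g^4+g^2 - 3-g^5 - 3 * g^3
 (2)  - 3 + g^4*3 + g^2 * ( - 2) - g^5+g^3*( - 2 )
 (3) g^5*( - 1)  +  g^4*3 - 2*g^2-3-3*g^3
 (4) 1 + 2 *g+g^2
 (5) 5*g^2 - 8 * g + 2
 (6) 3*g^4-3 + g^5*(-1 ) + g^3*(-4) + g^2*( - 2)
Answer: 3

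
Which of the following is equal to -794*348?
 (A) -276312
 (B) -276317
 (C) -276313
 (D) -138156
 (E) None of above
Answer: A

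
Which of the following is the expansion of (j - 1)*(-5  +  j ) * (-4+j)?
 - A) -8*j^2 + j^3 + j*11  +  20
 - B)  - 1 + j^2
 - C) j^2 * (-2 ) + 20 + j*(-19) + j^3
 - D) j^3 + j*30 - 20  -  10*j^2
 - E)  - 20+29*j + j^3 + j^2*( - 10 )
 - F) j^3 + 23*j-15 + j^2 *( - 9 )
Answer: E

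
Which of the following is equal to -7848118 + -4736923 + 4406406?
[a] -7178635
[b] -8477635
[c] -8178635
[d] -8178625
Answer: c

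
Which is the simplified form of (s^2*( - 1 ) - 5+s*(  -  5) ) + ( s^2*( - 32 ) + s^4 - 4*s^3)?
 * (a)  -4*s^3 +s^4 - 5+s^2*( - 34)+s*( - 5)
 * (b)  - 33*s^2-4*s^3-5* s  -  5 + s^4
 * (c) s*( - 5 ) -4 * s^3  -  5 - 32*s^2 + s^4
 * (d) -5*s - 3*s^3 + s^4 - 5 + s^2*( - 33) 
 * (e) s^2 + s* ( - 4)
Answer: b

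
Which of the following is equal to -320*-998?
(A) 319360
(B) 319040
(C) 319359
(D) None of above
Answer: A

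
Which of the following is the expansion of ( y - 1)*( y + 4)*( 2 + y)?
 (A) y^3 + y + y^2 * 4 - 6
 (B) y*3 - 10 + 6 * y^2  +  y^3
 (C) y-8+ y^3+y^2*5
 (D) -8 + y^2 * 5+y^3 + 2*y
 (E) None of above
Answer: D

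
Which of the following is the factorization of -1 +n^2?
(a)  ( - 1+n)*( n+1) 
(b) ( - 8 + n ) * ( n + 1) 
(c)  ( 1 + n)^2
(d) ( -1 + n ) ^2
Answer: a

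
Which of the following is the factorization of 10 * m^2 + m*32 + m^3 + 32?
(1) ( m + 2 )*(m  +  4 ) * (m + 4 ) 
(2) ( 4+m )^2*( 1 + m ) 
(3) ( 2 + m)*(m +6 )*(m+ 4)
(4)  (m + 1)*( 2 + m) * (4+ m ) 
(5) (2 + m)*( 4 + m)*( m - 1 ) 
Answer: 1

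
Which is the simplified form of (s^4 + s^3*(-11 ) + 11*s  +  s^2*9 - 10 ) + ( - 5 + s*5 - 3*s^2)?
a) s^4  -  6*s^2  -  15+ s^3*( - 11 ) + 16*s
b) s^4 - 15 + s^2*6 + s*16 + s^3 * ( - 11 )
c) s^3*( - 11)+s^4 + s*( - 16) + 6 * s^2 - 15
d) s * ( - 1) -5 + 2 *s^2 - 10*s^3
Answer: b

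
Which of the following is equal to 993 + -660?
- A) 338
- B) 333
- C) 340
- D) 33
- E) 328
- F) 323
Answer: B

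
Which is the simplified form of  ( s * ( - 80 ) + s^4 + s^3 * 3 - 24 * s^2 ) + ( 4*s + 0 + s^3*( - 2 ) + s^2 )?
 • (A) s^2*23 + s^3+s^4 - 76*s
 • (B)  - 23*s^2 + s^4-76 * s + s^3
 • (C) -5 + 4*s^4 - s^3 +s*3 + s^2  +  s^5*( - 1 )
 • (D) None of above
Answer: B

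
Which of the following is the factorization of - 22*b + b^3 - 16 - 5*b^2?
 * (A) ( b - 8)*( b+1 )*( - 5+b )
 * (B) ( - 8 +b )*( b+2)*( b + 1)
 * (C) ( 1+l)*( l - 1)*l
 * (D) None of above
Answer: B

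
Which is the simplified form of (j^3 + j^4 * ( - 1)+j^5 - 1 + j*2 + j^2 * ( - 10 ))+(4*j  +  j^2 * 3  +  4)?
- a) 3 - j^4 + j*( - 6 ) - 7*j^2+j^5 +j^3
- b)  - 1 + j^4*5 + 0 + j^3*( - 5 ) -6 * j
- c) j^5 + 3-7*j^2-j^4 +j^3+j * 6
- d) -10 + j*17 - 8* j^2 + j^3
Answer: c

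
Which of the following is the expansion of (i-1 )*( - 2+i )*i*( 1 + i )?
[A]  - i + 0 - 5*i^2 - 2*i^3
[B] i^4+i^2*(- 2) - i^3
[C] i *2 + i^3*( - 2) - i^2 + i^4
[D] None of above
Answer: C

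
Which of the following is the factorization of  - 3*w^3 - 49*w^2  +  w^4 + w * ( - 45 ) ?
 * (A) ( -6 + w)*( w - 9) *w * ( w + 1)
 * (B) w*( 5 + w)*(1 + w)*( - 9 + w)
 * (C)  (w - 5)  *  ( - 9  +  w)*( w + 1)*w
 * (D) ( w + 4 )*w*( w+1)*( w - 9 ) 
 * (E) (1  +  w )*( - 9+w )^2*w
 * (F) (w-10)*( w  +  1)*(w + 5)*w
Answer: B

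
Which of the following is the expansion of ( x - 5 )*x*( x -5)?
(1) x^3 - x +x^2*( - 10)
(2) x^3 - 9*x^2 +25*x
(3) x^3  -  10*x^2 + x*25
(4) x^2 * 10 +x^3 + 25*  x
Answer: 3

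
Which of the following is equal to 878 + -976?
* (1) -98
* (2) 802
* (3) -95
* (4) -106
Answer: 1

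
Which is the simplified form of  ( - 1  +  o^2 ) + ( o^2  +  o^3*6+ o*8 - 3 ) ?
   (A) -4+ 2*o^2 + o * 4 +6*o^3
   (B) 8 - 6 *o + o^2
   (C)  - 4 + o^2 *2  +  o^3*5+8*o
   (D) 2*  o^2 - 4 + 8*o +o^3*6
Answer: D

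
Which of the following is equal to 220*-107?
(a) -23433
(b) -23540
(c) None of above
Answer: b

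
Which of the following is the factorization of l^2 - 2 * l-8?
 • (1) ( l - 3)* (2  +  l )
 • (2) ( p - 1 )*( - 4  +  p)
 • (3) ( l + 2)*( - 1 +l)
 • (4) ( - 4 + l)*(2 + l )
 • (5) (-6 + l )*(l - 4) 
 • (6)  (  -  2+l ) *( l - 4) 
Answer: 4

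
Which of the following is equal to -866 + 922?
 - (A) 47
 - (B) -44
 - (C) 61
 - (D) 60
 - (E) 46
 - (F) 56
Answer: F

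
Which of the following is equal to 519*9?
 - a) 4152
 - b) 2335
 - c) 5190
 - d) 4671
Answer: d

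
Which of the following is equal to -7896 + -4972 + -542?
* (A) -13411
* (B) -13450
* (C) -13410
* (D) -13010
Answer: C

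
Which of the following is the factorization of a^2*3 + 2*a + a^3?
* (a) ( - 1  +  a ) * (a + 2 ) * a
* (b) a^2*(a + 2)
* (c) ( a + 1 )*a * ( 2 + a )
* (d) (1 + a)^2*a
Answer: c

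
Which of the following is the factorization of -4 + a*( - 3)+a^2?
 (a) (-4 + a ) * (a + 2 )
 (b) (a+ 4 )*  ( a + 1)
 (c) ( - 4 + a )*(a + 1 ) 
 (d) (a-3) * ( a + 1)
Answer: c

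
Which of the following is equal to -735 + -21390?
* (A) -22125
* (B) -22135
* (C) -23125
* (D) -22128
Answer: A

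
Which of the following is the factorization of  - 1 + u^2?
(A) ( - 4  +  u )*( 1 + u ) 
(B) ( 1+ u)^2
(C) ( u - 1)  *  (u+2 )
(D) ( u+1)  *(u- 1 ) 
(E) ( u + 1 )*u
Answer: D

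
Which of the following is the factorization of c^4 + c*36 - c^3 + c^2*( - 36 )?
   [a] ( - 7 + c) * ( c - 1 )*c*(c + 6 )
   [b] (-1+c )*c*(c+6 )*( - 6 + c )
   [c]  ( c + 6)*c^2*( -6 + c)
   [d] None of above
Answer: b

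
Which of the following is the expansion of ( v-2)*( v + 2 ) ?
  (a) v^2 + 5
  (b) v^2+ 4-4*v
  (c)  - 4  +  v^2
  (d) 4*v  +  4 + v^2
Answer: c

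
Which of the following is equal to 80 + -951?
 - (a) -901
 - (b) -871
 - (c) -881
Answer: b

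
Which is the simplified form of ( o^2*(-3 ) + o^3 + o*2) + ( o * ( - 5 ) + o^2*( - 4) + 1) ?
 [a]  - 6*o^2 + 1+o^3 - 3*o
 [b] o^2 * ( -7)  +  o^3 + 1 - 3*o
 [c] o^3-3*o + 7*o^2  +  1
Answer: b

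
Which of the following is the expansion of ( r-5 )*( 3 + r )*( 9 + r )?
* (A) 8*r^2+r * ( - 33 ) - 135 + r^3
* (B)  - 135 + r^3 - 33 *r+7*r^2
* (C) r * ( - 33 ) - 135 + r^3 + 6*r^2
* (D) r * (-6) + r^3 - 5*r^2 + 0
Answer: B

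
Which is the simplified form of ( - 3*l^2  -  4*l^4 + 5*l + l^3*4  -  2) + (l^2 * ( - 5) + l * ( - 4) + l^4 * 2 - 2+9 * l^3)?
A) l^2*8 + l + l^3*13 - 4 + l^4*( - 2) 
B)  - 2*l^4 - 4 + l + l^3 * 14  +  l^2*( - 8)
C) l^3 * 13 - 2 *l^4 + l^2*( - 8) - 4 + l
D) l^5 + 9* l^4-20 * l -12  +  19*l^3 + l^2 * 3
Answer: C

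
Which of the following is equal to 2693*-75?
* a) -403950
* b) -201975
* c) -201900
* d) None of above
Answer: b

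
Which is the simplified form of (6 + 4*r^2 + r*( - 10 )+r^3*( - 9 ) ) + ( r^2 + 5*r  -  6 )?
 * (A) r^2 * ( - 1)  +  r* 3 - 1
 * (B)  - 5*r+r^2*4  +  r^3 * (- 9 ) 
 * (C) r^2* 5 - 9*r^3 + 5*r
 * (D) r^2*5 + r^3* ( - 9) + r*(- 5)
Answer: D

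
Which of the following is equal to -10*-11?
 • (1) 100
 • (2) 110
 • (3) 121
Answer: 2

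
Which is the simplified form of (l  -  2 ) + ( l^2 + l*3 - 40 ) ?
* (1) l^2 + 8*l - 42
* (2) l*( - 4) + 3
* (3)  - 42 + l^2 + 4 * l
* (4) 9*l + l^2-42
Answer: 3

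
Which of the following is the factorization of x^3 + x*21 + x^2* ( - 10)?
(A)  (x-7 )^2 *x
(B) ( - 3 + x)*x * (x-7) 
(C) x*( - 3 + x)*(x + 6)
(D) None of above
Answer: B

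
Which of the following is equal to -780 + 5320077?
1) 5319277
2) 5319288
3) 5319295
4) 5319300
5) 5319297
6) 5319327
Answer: 5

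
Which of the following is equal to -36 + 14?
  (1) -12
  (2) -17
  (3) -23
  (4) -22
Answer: 4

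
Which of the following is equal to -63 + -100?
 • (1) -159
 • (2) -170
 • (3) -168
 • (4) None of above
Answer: 4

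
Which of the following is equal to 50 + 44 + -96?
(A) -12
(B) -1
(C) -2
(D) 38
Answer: C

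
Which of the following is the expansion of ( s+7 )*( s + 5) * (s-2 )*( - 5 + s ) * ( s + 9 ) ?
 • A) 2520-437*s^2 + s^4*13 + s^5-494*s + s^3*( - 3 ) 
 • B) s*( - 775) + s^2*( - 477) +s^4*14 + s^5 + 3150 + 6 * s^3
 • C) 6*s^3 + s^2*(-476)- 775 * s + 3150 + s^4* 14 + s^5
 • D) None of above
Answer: C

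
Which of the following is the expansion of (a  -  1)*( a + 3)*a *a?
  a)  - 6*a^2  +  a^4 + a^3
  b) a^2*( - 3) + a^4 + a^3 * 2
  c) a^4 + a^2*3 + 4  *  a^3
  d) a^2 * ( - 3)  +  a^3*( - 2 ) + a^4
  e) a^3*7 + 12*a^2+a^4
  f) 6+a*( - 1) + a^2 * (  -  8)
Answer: b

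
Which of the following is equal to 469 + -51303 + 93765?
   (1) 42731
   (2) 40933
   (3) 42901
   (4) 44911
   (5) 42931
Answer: 5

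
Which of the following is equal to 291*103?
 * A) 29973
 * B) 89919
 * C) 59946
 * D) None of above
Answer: A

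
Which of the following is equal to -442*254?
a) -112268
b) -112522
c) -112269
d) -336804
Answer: a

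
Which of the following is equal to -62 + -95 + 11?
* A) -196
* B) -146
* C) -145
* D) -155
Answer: B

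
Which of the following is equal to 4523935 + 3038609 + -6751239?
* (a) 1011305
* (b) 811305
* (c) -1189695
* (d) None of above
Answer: b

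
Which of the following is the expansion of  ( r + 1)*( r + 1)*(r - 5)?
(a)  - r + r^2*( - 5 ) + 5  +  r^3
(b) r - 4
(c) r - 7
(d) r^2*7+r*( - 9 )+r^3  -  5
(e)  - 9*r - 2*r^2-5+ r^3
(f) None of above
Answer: f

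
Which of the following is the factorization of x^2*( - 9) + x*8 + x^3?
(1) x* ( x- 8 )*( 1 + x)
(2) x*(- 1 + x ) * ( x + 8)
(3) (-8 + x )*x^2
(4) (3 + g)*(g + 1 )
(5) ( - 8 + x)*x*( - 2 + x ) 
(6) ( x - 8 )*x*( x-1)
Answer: 6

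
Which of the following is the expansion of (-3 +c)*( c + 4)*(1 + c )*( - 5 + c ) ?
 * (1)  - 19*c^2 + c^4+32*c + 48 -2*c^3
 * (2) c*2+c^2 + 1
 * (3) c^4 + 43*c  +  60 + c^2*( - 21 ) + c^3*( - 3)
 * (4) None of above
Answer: 3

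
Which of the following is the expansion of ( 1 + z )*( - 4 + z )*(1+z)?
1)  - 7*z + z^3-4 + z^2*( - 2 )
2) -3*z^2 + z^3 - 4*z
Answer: 1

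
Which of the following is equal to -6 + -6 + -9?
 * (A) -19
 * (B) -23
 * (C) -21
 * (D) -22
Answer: C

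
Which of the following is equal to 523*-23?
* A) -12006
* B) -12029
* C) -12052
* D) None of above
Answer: B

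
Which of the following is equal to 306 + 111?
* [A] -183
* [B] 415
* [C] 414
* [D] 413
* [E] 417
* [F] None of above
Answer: E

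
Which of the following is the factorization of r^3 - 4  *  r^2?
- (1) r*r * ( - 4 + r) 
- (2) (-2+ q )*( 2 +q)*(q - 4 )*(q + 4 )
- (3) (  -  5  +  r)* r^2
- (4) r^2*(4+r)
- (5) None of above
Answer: 1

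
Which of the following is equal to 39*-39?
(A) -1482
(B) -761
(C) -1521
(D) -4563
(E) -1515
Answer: C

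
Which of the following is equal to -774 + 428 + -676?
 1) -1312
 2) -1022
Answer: 2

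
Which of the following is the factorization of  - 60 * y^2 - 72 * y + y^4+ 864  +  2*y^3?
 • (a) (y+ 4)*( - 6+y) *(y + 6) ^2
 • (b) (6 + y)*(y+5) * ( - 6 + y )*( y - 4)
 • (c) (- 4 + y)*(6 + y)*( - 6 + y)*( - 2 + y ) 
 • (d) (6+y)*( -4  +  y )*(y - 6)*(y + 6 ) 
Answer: d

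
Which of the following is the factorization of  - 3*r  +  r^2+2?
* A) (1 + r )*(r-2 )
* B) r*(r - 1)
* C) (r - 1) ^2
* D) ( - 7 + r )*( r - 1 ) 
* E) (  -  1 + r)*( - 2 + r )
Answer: E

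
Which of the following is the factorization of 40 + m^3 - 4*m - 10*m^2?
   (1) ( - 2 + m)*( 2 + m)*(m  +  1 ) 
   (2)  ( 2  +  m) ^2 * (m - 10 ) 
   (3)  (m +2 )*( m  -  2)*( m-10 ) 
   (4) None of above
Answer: 3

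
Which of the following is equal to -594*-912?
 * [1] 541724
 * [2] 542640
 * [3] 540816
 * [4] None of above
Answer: 4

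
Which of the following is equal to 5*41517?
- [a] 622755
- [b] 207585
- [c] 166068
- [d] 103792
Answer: b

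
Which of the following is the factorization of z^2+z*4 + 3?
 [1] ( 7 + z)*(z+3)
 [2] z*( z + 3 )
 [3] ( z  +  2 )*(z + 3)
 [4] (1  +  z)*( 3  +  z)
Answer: 4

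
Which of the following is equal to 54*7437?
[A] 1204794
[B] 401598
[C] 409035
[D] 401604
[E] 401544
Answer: B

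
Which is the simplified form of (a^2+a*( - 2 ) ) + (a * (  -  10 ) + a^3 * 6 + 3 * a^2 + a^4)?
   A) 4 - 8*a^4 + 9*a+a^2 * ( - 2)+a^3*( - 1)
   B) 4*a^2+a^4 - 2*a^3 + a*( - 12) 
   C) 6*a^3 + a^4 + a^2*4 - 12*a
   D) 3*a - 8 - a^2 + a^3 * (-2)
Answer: C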